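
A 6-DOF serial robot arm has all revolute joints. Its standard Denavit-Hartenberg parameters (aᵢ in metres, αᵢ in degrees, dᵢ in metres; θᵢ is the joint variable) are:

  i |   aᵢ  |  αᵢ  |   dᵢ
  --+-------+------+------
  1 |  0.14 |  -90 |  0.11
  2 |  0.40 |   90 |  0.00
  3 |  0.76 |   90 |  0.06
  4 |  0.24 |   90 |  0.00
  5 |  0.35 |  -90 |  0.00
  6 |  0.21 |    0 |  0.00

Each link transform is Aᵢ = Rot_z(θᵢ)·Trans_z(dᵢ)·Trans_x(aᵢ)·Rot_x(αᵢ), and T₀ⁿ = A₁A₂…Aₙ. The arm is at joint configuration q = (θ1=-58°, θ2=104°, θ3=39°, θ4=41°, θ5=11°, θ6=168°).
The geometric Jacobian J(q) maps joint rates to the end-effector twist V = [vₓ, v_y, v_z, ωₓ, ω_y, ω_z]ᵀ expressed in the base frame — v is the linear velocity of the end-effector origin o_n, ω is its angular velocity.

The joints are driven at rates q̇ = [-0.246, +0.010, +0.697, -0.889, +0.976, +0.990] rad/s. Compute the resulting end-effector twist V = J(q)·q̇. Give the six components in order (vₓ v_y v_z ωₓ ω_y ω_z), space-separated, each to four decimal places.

0.3978 0.5491 0.1923 0.0792 0.3618 -0.6323

o_n = [0.6217, 0.1755, -1.1469]
J₁: ẑ×o_n = [-0.1755, 0.6217, 0.0000], ω = ẑ
J2: z=[0.8480, 0.5299, 0.0000] o=[0.0742, -0.1187, 0.1100] → [-0.6661, 1.0659, -0.0407, 0.8480, 0.5299, 0.0000]
J3: z=[0.5142, -0.8229, -0.2419] o=[0.0229, -0.0367, -0.2781] → [0.7662, 0.3019, 0.6018, 0.5142, -0.8229, -0.2419]
J4: z=[-0.7397, -0.2827, -0.6106] o=[0.3836, 0.2886, -0.8657] → [0.0104, -0.3534, 0.1510, -0.7397, -0.2827, -0.6106]
J5: z=[-0.1033, 0.9444, -0.3121] o=[0.5432, 0.2483, -1.0404] → [-0.1233, -0.0355, -0.0666, -0.1033, 0.9444, -0.3121]
J6: z=[-0.8530, -0.2455, -0.4605] o=[0.7223, 0.1718, -1.3312] → [-0.0436, 0.2035, -0.0278, -0.8530, -0.2455, -0.4605]
V = J·q̇ = [0.3978, 0.5491, 0.1923, 0.0792, 0.3618, -0.6323]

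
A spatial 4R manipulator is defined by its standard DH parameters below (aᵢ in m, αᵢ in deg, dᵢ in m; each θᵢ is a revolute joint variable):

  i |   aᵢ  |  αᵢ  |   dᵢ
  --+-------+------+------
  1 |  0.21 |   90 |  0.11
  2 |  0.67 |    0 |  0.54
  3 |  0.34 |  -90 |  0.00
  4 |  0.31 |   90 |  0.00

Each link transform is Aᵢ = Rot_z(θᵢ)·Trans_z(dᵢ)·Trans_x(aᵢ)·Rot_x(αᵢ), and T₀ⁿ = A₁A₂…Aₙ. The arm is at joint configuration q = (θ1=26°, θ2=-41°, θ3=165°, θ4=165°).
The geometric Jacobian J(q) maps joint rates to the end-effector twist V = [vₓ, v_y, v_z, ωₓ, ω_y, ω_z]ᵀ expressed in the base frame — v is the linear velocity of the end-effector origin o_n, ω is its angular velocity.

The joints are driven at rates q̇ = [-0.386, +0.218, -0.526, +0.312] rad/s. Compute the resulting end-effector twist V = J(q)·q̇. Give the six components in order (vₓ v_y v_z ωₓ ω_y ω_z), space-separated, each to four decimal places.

o_n = [0.8244, -0.1095, -0.2959]
J₁: ẑ×o_n = [0.1095, 0.8244, -0.0000], ω = ẑ
J2: z=[0.4384, -0.8988, 0.0000] o=[0.1887, 0.0921, 0.1100] → [0.3648, 0.1779, 0.4830, 0.4384, -0.8988, 0.0000]
J3: z=[0.4384, -0.8988, 0.0000] o=[0.8799, -0.1716, -0.3296] → [-0.0302, -0.0147, -0.0227, 0.4384, -0.8988, 0.0000]
J4: z=[-0.7451, -0.3634, -0.5592] o=[0.7091, -0.2550, -0.0477] → [0.1716, -0.2495, -0.0665, -0.7451, -0.3634, -0.5592]
V = J·q̇ = [0.1067, -0.3495, 0.0965, -0.3675, 0.1634, -0.5605]

0.1067 -0.3495 0.0965 -0.3675 0.1634 -0.5605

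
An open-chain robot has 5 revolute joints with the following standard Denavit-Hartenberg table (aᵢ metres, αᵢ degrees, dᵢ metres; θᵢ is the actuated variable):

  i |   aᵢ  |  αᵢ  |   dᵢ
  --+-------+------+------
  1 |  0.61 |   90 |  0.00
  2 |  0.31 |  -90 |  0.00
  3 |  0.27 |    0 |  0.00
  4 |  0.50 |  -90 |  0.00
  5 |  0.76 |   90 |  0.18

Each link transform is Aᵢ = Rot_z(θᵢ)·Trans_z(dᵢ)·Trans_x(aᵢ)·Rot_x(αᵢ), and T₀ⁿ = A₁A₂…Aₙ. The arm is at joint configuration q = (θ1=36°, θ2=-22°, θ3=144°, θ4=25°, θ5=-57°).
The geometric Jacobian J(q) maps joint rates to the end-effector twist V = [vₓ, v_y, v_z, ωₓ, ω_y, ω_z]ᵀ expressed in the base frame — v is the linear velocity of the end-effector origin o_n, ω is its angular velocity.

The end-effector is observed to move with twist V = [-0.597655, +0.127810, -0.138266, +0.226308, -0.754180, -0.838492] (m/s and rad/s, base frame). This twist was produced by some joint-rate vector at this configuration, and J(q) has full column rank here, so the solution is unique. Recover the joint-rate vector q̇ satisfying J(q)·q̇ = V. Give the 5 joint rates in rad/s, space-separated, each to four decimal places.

-0.5780 0.0040 -0.4020 0.0630 0.7530

o_n = [-0.0353, 0.1677, 0.9056]
J₁: ẑ×o_n = [-0.1677, -0.0353, 0.0000], ω = ẑ
J2: z=[0.5878, -0.8090, 0.0000] o=[0.4935, 0.3585, 0.0000] → [-0.7327, -0.5323, -0.5400, 0.5878, -0.8090, 0.0000]
J3: z=[0.3031, 0.2202, 0.9272] o=[0.7260, 0.5275, -0.1161] → [0.5586, -1.0155, 0.0586, 0.3031, 0.2202, 0.9272]
J4: z=[0.3031, 0.2202, 0.9272] o=[0.4689, 0.5368, -0.0343] → [0.5492, -0.7523, -0.0009, 0.3031, 0.2202, 0.9272]
J5: z=[0.4339, -0.8981, 0.0715] o=[0.0447, 0.3465, 0.1496] → [-0.6663, -0.3337, -0.1494, 0.4339, -0.8981, 0.0715]
q̇ = J⁺·V = [-0.5780, 0.0040, -0.4020, 0.0630, 0.7530]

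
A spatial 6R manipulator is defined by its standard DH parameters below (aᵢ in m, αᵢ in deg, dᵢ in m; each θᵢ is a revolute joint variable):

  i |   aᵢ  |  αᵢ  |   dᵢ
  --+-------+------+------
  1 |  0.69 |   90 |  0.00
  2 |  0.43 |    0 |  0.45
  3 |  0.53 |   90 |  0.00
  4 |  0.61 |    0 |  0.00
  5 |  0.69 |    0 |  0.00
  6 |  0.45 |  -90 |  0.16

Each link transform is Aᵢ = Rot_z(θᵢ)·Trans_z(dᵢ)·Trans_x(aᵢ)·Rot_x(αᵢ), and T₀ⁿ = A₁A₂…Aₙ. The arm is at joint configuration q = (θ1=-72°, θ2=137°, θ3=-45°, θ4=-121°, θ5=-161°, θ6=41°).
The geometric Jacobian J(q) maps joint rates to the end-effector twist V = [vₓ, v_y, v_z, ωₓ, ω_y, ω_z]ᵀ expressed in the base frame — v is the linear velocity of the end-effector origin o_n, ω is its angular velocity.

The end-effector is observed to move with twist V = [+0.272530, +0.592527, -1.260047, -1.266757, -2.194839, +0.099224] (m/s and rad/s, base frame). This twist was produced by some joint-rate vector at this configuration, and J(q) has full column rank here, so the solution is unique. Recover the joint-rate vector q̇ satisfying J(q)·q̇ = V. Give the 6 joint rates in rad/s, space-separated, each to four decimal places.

o_n = [-0.7830, -0.8122, 0.4399]
J₁: ẑ×o_n = [0.8122, -0.7830, 0.0000], ω = ẑ
J2: z=[-0.9511, -0.3090, 0.0000] o=[0.2132, -0.6562, 0.0000] → [-0.1359, 0.4183, -0.1595, -0.9511, -0.3090, 0.0000]
J3: z=[-0.9511, -0.3090, 0.0000] o=[-0.3119, -0.4962, 0.2933] → [-0.0453, 0.1394, 0.1550, -0.9511, -0.3090, 0.0000]
J4: z=[0.3088, -0.9505, 0.0349] o=[-0.3176, -0.4786, 0.8229] → [0.3757, 0.1021, -0.5453, 0.3088, -0.9505, 0.0349]
J5: z=[0.3088, -0.9505, 0.0349] o=[0.1830, -0.3275, 0.5090] → [0.0826, -0.0124, -1.0678, 0.3088, -0.9505, 0.0349]
J6: z=[0.3088, -0.9505, 0.0349] o=[-0.4604, -0.5313, 0.6523] → [0.2117, 0.0544, -0.3933, 0.3088, -0.9505, 0.0349]
q̇ = J⁺·V = [0.0400, 0.9770, 0.9060, 0.8550, 0.6630, 0.1790]

0.0400 0.9770 0.9060 0.8550 0.6630 0.1790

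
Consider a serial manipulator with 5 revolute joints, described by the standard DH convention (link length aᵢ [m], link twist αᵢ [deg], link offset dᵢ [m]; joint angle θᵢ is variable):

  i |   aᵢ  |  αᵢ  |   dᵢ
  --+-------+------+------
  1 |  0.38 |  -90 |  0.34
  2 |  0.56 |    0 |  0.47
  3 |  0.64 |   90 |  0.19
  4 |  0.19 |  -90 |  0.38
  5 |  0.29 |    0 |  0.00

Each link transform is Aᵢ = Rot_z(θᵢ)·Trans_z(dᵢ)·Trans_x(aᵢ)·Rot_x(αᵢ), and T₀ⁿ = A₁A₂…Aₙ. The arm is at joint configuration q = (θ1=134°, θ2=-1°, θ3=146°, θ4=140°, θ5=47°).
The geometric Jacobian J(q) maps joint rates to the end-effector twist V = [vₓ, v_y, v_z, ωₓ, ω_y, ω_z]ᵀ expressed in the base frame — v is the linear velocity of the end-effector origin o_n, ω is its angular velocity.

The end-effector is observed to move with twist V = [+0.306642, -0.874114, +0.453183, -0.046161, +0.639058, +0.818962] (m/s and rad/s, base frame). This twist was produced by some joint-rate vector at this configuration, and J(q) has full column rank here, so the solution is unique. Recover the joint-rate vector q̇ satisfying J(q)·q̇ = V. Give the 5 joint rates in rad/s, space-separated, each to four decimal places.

0.7200 -0.6250 0.7620 0.2010 0.7150

o_n = [-1.1787, -0.0883, 0.0155]
J₁: ẑ×o_n = [0.0883, -1.1787, 0.0000], ω = ẑ
J2: z=[-0.7193, -0.6947, 0.0000] o=[-0.2640, 0.2733, 0.3400] → [0.2254, -0.2334, -0.3753, -0.7193, -0.6947, 0.0000]
J3: z=[-0.7193, -0.6947, 0.0000] o=[-0.9910, 0.3496, 0.3498] → [0.2322, -0.2404, 0.1846, -0.7193, -0.6947, 0.0000]
J4: z=[-0.3984, 0.4126, -0.8192] o=[-0.7635, -0.1595, -0.0173] → [0.0718, 0.3532, 0.1430, -0.3984, 0.4126, -0.8192]
J5: z=[0.1853, 0.9109, 0.3687] o=[-1.0856, -0.0018, -0.2451] → [0.2693, -0.0826, 0.0688, 0.1853, 0.9109, 0.3687]
q̇ = J⁺·V = [0.7200, -0.6250, 0.7620, 0.2010, 0.7150]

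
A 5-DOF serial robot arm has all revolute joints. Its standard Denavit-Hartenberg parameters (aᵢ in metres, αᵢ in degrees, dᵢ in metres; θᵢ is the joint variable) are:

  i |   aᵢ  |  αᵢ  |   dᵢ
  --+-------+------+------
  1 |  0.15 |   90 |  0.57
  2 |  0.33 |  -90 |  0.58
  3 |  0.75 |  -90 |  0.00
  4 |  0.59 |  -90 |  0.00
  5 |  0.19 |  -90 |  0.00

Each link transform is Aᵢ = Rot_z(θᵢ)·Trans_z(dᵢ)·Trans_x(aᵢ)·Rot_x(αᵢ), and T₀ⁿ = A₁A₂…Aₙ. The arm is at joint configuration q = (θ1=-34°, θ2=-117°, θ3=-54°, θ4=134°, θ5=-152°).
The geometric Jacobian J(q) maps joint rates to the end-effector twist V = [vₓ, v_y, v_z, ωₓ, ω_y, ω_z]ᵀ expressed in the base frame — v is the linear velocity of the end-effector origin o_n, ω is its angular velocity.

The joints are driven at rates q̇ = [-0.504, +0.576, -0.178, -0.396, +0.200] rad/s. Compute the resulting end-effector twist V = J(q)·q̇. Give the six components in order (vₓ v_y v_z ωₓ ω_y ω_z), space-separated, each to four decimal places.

-0.2153 0.2490 -0.3031 -0.2636 -0.6573 -0.1255

o_n = [-0.8540, -0.5060, 0.1104]
J₁: ẑ×o_n = [0.5060, -0.8540, 0.0000], ω = ẑ
J2: z=[-0.5592, -0.8290, 0.0000] o=[0.1244, -0.0839, 0.5700] → [0.3810, -0.2570, -0.5751, -0.5592, -0.8290, 0.0000]
J3: z=[0.7387, -0.4982, -0.4540] o=[-0.3242, -0.4809, 0.2760] → [0.0711, 0.3629, -0.2825, 0.7387, -0.4982, -0.4540]
J4: z=[0.0242, 0.6927, -0.7208] o=[-0.8294, -0.8721, -0.1168] → [0.4213, 0.0123, 0.0259, 0.0242, 0.6927, -0.7208]
J5: z=[0.9977, 0.0290, 0.0614] o=[-0.8668, -0.4469, 0.2905] → [-0.0016, 0.1805, -0.0593, 0.9977, 0.0290, 0.0614]
V = J·q̇ = [-0.2153, 0.2490, -0.3031, -0.2636, -0.6573, -0.1255]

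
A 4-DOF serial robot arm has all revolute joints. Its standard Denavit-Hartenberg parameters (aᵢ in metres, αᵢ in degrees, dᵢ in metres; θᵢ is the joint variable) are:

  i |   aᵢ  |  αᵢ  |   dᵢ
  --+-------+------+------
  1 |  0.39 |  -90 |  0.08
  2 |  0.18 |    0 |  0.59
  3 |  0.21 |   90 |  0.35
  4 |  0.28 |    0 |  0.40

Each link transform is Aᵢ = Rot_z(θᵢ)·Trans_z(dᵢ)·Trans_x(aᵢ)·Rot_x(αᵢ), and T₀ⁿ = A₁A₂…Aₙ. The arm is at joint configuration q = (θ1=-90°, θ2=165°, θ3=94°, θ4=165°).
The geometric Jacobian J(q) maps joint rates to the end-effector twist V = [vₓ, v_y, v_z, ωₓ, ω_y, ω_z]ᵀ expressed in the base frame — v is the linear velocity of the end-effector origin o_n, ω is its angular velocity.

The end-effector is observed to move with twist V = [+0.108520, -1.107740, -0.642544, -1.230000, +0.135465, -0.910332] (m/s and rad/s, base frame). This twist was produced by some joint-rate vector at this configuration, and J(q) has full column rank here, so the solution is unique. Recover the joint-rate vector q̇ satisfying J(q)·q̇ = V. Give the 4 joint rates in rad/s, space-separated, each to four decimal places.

-0.8840 -0.9430 -0.2870 0.1380

o_n = [1.0125, 0.1650, -0.1023]
J₁: ẑ×o_n = [-0.1650, 1.0125, 0.0000], ω = ẑ
J2: z=[1.0000, 0.0000, 0.0000] o=[0.0000, -0.3900, 0.0800] → [-0.0000, 0.1823, 0.5550, 1.0000, 0.0000, 0.0000]
J3: z=[1.0000, 0.0000, 0.0000] o=[0.5900, -0.2161, 0.0334] → [-0.0000, 0.1357, 0.3811, 1.0000, 0.0000, 0.0000]
J4: z=[0.0000, 0.9816, -0.1908] o=[0.9400, -0.1761, 0.2396] → [-0.2705, -0.0138, -0.0711, 0.0000, 0.9816, -0.1908]
q̇ = J⁺·V = [-0.8840, -0.9430, -0.2870, 0.1380]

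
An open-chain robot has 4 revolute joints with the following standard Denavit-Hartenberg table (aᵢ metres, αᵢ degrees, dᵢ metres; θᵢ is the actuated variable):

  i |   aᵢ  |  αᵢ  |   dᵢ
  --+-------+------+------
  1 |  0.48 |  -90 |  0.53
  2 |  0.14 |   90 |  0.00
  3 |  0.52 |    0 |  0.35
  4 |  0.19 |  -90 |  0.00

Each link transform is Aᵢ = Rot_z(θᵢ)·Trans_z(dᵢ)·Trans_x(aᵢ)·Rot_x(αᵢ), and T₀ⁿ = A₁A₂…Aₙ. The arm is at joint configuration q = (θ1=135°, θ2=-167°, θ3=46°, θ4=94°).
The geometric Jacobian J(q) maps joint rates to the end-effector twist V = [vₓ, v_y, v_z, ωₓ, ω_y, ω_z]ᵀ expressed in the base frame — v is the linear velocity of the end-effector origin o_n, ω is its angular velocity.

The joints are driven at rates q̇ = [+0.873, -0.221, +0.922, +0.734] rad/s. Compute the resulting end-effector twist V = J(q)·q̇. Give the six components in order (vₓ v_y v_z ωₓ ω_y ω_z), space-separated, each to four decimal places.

o_n = [-0.3895, -0.3122, 0.2690]
J₁: ẑ×o_n = [0.3122, -0.3895, 0.0000], ω = ẑ
J2: z=[-0.7071, -0.7071, 0.0000] o=[-0.3394, 0.3394, 0.5300] → [0.1846, -0.1846, 0.4253, -0.7071, -0.7071, 0.0000]
J3: z=[0.1591, -0.1591, -0.9744] o=[-0.2430, 0.2430, 0.5615] → [-0.4944, 0.1894, -0.1116, 0.1591, -0.1591, -0.9744]
J4: z=[0.1591, -0.1591, -0.9744] o=[-0.2029, -0.3261, 0.3017] → [0.0188, 0.1871, -0.0275, 0.1591, -0.1591, -0.9744]
V = J·q̇ = [-0.2103, 0.0126, -0.2171, 0.4197, -0.1071, -0.7406]

-0.2103 0.0126 -0.2171 0.4197 -0.1071 -0.7406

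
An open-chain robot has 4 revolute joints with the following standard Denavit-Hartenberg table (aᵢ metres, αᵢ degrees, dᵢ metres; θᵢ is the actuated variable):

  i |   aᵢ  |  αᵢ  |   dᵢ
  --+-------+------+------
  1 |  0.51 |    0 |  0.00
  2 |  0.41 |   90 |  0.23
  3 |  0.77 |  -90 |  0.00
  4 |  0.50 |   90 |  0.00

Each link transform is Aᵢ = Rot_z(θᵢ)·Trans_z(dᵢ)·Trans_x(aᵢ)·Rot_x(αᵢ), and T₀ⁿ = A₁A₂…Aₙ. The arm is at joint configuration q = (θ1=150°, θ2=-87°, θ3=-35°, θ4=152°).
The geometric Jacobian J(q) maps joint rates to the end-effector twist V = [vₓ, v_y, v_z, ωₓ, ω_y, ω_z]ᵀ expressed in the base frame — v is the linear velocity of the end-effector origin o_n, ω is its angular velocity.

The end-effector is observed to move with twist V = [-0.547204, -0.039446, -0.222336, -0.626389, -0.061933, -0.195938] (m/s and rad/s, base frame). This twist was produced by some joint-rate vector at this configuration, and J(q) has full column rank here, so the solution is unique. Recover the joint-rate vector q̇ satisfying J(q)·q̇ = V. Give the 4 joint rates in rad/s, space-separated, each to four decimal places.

o_n = [-0.3425, 0.9667, 0.0416]
J₁: ẑ×o_n = [-0.9667, -0.3425, 0.0000], ω = ẑ
J2: z=[0.0000, 0.0000, 1.0000] o=[-0.4417, 0.2550, 0.0000] → [-0.7117, 0.0992, 0.0000, 0.0000, 0.0000, 1.0000]
J3: z=[0.8910, -0.4540, 0.0000] o=[-0.2555, 0.6203, 0.2300] → [0.0855, 0.1679, 0.2691, 0.8910, -0.4540, 0.0000]
J4: z=[0.2604, 0.5111, 0.8192] o=[0.0308, 1.1823, -0.2117] → [0.3061, -0.3718, 0.1346, 0.2604, 0.5111, 0.8192]
q̇ = J⁺·V = [0.4510, -0.1620, -0.5300, -0.5920]

0.4510 -0.1620 -0.5300 -0.5920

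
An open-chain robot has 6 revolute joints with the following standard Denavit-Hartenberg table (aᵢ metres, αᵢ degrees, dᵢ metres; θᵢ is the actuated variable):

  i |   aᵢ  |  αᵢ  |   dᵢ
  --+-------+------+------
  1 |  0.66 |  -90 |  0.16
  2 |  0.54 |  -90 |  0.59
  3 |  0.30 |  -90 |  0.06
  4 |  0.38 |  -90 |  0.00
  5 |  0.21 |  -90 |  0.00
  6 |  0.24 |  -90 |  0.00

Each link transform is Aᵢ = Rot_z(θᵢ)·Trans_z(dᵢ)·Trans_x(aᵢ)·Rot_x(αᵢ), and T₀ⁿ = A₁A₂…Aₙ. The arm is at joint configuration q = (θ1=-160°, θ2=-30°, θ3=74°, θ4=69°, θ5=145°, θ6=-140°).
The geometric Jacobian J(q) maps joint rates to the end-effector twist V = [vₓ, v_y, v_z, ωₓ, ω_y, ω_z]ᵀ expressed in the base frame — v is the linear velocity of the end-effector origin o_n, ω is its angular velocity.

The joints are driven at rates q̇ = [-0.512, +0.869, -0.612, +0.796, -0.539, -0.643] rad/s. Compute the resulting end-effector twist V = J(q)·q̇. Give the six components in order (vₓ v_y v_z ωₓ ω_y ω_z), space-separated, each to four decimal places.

o_n = [-0.8704, -0.6581, 0.7622]
J₁: ẑ×o_n = [0.6581, -0.8704, 0.0000], ω = ẑ
J2: z=[0.3420, -0.9397, 0.0000] o=[-0.6202, -0.2257, 0.1600] → [-0.5659, -0.2060, -0.3830, 0.3420, -0.9397, 0.0000]
J3: z=[-0.4698, -0.1710, -0.8660] o=[-0.8579, -0.9401, 0.4300] → [0.1874, 0.1670, -0.1347, -0.4698, -0.1710, -0.8660]
J4: z=[0.6880, 0.5437, -0.4806] o=[-1.0520, -0.7039, 0.4194] → [0.2084, -0.3231, -0.0672, 0.6880, 0.5437, -0.4806]
J5: z=[0.6847, -0.7058, 0.1817] o=[-0.9606, -0.5313, 0.7454] → [0.0111, 0.0048, -0.0232, 0.6847, -0.7058, 0.1817]
J6: z=[0.4257, 0.1849, -0.8858] o=[-1.0848, -0.6749, 0.6557] → [0.0346, -0.2353, -0.0325, 0.4257, 0.1849, -0.8858]
V = J·q̇ = [-0.8058, 0.0559, -0.2706, 0.4896, -0.0176, 0.1070]

-0.8058 0.0559 -0.2706 0.4896 -0.0176 0.1070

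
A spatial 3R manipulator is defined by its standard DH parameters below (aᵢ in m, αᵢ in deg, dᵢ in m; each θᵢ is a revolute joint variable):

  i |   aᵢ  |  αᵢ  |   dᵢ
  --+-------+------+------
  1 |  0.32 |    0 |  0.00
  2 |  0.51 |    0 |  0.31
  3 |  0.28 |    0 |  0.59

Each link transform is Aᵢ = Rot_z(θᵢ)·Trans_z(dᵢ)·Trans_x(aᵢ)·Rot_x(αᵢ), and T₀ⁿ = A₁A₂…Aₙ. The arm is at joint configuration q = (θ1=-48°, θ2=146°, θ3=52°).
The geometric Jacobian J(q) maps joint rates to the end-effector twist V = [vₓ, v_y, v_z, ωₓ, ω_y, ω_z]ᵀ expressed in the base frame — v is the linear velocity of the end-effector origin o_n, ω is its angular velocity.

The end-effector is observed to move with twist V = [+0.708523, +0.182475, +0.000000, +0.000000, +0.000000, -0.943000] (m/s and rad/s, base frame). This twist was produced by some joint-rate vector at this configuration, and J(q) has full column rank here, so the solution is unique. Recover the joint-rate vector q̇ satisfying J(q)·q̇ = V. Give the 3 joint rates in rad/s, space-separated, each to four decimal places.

-0.7040 -0.7690 0.5300

o_n = [-0.0993, 0.4072, 0.9000]
J₁: ẑ×o_n = [-0.4072, -0.0993, 0.0000], ω = ẑ
J2: z=[0.0000, 0.0000, 1.0000] o=[0.2141, -0.2378, 0.0000] → [-0.6450, -0.3135, 0.0000, 0.0000, 0.0000, 1.0000]
J3: z=[0.0000, 0.0000, 1.0000] o=[0.1431, 0.2672, 0.3100] → [-0.1400, -0.2425, 0.0000, 0.0000, 0.0000, 1.0000]
q̇ = J⁺·V = [-0.7040, -0.7690, 0.5300]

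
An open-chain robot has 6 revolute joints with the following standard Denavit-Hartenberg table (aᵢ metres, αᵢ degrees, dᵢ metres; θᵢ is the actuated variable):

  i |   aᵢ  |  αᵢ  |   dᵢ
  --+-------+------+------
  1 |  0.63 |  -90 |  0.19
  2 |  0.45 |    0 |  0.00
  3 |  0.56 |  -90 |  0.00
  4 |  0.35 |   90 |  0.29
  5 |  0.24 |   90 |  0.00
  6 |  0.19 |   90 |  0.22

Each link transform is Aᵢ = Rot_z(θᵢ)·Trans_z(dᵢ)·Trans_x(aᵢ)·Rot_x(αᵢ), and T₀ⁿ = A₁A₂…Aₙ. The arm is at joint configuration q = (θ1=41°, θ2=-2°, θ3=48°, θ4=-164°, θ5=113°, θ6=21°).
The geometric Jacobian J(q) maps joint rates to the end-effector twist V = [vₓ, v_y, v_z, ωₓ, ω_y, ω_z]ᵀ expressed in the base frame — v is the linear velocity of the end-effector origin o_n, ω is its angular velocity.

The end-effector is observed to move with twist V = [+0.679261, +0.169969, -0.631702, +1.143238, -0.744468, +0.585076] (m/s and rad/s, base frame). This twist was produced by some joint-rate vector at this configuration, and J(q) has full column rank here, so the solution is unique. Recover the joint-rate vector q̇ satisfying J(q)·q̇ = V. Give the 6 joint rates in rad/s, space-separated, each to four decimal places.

0.0210 0.2760 -0.9930 -0.6510 0.6120 -0.0260

o_n = [0.4622, 0.4573, -0.4424]
J₁: ẑ×o_n = [-0.4573, 0.4622, 0.0000], ω = ẑ
J2: z=[-0.6561, 0.7547, 0.0000] o=[0.4755, 0.4133, 0.1900] → [-0.4773, -0.4149, -0.0188, -0.6561, 0.7547, 0.0000]
J3: z=[-0.6561, 0.7547, 0.0000] o=[0.8149, 0.7084, 0.2057] → [-0.4891, -0.4252, 0.4309, -0.6561, 0.7547, 0.0000]
J4: z=[-0.5429, -0.4719, -0.6947] o=[1.1085, 0.9636, -0.1971] → [-0.2359, 0.3158, -0.0301, -0.5429, -0.4719, -0.6947]
J5: z=[0.4861, -0.8511, 0.1983] o=[0.7114, 0.7462, -0.1566] → [0.3006, 0.0896, -0.3525, 0.4861, -0.8511, 0.1983]
J6: z=[-0.8425, -0.3962, 0.3651] o=[0.6556, 0.6635, -0.3749] → [0.1020, -0.1275, 0.0971, -0.8425, -0.3962, 0.3651]
q̇ = J⁺·V = [0.0210, 0.2760, -0.9930, -0.6510, 0.6120, -0.0260]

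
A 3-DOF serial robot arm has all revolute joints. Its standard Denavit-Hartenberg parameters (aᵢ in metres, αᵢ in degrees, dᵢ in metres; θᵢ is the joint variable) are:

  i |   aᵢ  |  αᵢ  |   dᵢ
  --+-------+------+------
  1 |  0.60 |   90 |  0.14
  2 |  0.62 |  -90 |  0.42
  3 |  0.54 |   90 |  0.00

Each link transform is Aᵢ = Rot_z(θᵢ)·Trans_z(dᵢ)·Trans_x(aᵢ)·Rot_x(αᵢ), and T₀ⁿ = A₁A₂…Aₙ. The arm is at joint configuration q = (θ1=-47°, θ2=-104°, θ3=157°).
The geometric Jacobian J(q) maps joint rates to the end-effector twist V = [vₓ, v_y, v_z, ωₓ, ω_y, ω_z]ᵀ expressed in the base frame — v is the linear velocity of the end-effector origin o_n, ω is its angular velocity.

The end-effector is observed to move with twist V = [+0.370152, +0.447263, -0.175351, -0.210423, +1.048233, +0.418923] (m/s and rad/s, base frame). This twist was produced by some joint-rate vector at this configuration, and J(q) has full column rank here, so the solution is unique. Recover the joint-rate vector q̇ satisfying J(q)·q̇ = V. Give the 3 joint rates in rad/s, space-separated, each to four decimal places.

o_n = [0.2361, -0.5596, 0.0207]
J₁: ẑ×o_n = [0.5596, 0.2361, -0.0000], ω = ẑ
J2: z=[-0.7314, -0.6820, 0.0000] o=[0.4092, -0.4388, 0.1400] → [0.0813, -0.0872, -0.0297, -0.7314, -0.6820, 0.0000]
J3: z=[0.6617, -0.7096, -0.2419] o=[-0.0003, -0.6156, -0.4616] → [-0.3287, -0.3763, 0.2047, 0.6617, -0.7096, -0.2419]
q̇ = J⁺·V = [0.1920, -0.5610, -0.9380]

0.1920 -0.5610 -0.9380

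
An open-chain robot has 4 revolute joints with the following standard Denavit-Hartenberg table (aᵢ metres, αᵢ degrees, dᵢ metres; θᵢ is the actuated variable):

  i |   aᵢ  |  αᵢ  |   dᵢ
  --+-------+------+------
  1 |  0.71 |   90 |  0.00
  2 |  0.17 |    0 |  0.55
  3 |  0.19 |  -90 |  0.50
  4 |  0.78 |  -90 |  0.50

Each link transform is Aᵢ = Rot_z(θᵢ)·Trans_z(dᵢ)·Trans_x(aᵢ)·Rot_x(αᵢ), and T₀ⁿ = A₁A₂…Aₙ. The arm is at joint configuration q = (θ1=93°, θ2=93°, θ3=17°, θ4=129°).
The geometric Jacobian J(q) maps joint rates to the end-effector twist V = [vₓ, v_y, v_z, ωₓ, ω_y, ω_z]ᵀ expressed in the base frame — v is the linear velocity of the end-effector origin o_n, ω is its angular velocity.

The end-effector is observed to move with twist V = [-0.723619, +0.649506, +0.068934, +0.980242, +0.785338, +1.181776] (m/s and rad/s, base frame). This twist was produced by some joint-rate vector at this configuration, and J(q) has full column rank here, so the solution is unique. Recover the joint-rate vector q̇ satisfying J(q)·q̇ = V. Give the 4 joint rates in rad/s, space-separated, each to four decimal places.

o_n = [0.4257, 0.3569, -0.2840]
J₁: ẑ×o_n = [-0.3569, 0.4257, 0.0000], ω = ẑ
J2: z=[0.9986, 0.0523, 0.0000] o=[-0.0372, 0.7090, 0.0000] → [-0.0149, 0.2836, -0.3758, 0.9986, 0.0523, 0.0000]
J3: z=[0.9986, 0.0523, 0.0000] o=[0.5126, 0.7289, 0.1698] → [-0.0237, 0.4531, -0.3669, 0.9986, 0.0523, 0.0000]
J4: z=[0.0492, -0.9384, -0.3420] o=[1.0153, 0.6902, 0.3483] → [0.4793, 0.2327, -0.5696, 0.0492, -0.9384, -0.3420]
q̇ = J⁺·V = [0.9150, 0.1220, 0.8980, -0.7800]

0.9150 0.1220 0.8980 -0.7800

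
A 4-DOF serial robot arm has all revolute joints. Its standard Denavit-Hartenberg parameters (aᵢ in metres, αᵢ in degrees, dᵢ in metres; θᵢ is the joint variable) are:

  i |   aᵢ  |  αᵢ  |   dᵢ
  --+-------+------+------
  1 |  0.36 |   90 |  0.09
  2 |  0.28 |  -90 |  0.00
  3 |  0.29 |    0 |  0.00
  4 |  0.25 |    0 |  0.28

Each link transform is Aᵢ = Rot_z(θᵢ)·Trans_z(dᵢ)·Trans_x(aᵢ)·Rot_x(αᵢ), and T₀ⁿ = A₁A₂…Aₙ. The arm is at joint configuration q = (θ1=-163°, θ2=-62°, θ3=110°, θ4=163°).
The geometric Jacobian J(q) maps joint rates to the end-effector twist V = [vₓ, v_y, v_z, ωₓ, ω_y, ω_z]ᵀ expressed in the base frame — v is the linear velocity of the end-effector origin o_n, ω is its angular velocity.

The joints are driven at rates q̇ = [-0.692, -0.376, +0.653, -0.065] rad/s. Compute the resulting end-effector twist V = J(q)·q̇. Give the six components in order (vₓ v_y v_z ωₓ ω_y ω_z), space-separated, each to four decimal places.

o_n = [-0.6611, -0.2260, 0.0503]
J₁: ẑ×o_n = [0.2260, -0.6611, 0.0000], ω = ẑ
J2: z=[-0.2924, 0.9563, 0.0000] o=[-0.3443, -0.1053, 0.0900] → [-0.0380, -0.0116, 0.3383, -0.2924, 0.9563, 0.0000]
J3: z=[-0.8444, -0.2581, 0.4695] o=[-0.4700, -0.1437, -0.1572] → [-0.0149, 0.0855, 0.0202, -0.8444, -0.2581, 0.4695]
J4: z=[-0.8444, -0.2581, 0.4695] o=[-0.3458, -0.3907, -0.0696] → [-0.1083, -0.0468, -0.2204, -0.8444, -0.2581, 0.4695]
V = J·q̇ = [-0.1448, 0.5207, -0.0997, -0.3866, -0.5114, -0.4160]

-0.1448 0.5207 -0.0997 -0.3866 -0.5114 -0.4160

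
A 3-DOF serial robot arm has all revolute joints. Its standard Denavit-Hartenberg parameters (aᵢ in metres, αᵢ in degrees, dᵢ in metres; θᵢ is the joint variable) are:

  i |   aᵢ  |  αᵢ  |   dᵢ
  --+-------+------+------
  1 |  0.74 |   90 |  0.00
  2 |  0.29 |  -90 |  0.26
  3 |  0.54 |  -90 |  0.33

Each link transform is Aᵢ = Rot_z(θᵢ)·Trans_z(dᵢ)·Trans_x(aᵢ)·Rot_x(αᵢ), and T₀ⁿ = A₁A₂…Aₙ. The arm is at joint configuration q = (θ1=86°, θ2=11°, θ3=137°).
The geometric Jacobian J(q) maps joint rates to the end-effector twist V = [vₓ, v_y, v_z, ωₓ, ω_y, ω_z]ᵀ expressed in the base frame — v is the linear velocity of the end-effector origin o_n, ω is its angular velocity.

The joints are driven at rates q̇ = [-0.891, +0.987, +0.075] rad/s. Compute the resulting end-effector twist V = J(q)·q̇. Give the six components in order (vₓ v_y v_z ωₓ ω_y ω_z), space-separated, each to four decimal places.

o_n = [-0.0680, 0.5802, 0.3039]
J₁: ẑ×o_n = [-0.5802, -0.0680, 0.0000], ω = ẑ
J2: z=[0.9976, -0.0698, 0.0000] o=[0.0516, 0.7382, 0.0000] → [-0.0212, -0.3032, -0.1660, 0.9976, -0.0698, 0.0000]
J3: z=[-0.0133, -0.1903, 0.9816] o=[0.3308, 1.0040, 0.0553] → [0.3688, -0.3882, -0.0703, -0.0133, -0.1903, 0.9816]
V = J·q̇ = [0.5237, -0.2678, -0.1691, 0.9836, -0.0831, -0.8174]

0.5237 -0.2678 -0.1691 0.9836 -0.0831 -0.8174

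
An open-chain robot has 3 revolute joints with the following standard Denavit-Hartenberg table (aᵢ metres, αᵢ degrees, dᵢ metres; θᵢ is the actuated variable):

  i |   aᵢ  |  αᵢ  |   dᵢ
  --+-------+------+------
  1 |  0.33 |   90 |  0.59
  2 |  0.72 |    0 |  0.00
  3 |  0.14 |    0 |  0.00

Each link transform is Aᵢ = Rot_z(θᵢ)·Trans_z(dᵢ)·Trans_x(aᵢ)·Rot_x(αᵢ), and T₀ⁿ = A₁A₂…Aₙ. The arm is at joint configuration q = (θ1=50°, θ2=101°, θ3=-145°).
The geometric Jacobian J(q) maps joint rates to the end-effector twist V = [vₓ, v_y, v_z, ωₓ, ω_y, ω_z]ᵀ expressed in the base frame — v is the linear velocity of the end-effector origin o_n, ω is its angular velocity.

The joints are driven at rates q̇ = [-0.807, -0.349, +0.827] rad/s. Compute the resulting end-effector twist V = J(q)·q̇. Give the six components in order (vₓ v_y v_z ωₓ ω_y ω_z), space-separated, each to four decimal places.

0.3698 0.0724 0.0961 0.3662 -0.3073 -0.8070

o_n = [0.1885, 0.2247, 1.1995]
J₁: ẑ×o_n = [-0.2247, 0.1885, 0.0000], ω = ẑ
J2: z=[0.7660, -0.6428, 0.0000] o=[0.2121, 0.2528, 0.5900] → [-0.3918, -0.4669, -0.0367, 0.7660, -0.6428, 0.0000]
J3: z=[0.7660, -0.6428, 0.0000] o=[0.1238, 0.1476, 1.2968] → [0.0625, 0.0745, 0.1007, 0.7660, -0.6428, 0.0000]
V = J·q̇ = [0.3698, 0.0724, 0.0961, 0.3662, -0.3073, -0.8070]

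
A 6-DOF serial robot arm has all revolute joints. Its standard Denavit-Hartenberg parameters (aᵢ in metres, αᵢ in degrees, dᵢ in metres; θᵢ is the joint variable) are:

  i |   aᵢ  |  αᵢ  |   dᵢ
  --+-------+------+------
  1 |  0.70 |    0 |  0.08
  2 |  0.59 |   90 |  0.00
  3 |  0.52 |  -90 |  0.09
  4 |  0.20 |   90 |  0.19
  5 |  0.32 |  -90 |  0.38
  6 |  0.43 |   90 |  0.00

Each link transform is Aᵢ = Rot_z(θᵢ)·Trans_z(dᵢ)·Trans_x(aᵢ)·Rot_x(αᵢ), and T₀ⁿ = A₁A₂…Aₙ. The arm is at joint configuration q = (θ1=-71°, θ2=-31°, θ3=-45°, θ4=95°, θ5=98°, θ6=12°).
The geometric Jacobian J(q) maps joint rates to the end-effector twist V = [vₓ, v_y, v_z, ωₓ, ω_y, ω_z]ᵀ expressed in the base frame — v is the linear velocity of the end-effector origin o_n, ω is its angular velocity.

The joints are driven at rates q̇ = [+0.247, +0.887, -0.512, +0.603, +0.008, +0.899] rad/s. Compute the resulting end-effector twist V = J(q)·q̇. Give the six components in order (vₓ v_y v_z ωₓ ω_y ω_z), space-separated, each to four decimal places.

2.3856 -0.0404 -0.3625 -0.4488 -0.3119 1.4114

o_n = [-0.1171, -2.4383, 0.1665]
J₁: ẑ×o_n = [2.4383, -0.1171, 0.0000], ω = ẑ
J2: z=[0.0000, 0.0000, 1.0000] o=[0.2279, -0.6619, 0.0800] → [1.7765, -0.3450, 0.0000, 0.0000, 0.0000, 1.0000]
J3: z=[-0.9781, 0.2079, 0.0000] o=[0.1052, -1.2390, 0.0800] → [0.0180, 0.0846, 1.2194, -0.9781, 0.2079, 0.0000]
J4: z=[-0.1470, -0.6917, 0.7071] o=[-0.0593, -1.5799, -0.2877] → [0.2928, 0.0259, 0.0862, -0.1470, -0.6917, 0.7071]
J5: z=[-0.0612, -0.7071, -0.7044] o=[0.1103, -1.7407, -0.1410] → [-0.7089, 0.1790, -0.1181, -0.0612, -0.7071, -0.7044]
J6: z=[-0.9572, 0.2417, -0.1594] o=[-0.0035, -2.2221, -0.1874] → [0.0510, 0.3568, 0.2344, -0.9572, 0.2417, -0.1594]
V = J·q̇ = [2.3856, -0.0404, -0.3625, -0.4488, -0.3119, 1.4114]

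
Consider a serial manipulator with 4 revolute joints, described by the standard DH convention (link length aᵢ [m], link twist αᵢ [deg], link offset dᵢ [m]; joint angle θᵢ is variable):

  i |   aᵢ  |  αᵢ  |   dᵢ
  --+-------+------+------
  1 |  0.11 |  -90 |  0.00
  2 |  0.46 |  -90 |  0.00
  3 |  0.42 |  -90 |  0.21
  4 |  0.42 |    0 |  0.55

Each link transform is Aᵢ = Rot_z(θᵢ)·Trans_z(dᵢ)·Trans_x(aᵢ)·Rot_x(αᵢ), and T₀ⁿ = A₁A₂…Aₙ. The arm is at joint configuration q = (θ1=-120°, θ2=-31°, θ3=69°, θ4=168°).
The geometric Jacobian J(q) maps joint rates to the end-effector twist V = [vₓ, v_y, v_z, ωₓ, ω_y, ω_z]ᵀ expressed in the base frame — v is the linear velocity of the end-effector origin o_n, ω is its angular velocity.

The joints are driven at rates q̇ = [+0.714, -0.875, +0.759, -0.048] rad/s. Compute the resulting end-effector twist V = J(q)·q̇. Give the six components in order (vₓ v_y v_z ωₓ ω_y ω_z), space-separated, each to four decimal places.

0.3531 -0.3410 -0.0451 -0.9575 0.0571 0.0865

o_n = [-0.2432, -0.0099, -0.1310]
J₁: ẑ×o_n = [0.0099, -0.2432, 0.0000], ω = ẑ
J2: z=[0.8660, -0.5000, 0.0000] o=[-0.0550, -0.0953, 0.0000] → [0.0655, 0.1134, -0.0202, 0.8660, -0.5000, 0.0000]
J3: z=[-0.2575, -0.4460, -0.8572] o=[-0.2521, -0.4367, 0.2369] → [0.5300, -0.1024, -0.1059, -0.2575, -0.4460, -0.8572]
J4: z=[0.0898, 0.8722, -0.4808] o=[-0.7103, -0.4461, 0.1344] → [-0.0218, -0.2008, -0.3683, 0.0898, 0.8722, -0.4808]
V = J·q̇ = [0.3531, -0.3410, -0.0451, -0.9575, 0.0571, 0.0865]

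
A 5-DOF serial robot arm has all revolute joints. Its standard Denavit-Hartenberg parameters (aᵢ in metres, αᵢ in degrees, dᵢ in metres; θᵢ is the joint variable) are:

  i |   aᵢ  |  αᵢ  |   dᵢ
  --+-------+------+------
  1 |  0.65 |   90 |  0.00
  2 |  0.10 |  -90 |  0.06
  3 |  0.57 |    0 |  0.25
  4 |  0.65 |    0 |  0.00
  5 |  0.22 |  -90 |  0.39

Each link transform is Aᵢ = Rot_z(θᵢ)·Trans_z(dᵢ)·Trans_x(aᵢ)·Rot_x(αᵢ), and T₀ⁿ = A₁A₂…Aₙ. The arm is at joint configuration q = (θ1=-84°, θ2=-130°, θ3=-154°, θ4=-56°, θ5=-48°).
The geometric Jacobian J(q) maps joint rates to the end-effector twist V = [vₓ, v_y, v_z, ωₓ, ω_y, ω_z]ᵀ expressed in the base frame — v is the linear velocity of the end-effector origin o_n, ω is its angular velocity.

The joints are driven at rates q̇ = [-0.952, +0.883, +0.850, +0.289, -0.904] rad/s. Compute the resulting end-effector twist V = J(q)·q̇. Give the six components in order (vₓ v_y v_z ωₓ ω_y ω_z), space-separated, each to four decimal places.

-2.7797 -0.3181 1.1720 -0.8593 -0.2713 -1.1031

o_n = [0.4168, -1.7626, 0.3707]
J₁: ẑ×o_n = [1.7626, 0.4168, -0.0000], ω = ẑ
J2: z=[-0.9945, -0.1045, 0.0000] o=[0.0679, -0.6464, 0.0000] → [-0.0388, 0.3687, 1.1465, -0.9945, -0.1045, 0.0000]
J3: z=[0.0801, -0.7618, -0.6428] o=[0.0016, -0.5888, -0.0766] → [-1.0953, -0.3028, 0.2224, 0.0801, -0.7618, -0.6428]
J4: z=[0.0801, -0.7618, -0.6428] o=[-0.1925, -1.1329, 0.1552] → [-0.5690, -0.4089, 0.4138, 0.0801, -0.7618, -0.6428]
J5: z=[0.0801, -0.7618, -0.6428] o=[0.1685, -1.4588, 0.5864] → [-0.0310, -0.1423, 0.1648, 0.0801, -0.7618, -0.6428]
V = J·q̇ = [-2.7797, -0.3181, 1.1720, -0.8593, -0.2713, -1.1031]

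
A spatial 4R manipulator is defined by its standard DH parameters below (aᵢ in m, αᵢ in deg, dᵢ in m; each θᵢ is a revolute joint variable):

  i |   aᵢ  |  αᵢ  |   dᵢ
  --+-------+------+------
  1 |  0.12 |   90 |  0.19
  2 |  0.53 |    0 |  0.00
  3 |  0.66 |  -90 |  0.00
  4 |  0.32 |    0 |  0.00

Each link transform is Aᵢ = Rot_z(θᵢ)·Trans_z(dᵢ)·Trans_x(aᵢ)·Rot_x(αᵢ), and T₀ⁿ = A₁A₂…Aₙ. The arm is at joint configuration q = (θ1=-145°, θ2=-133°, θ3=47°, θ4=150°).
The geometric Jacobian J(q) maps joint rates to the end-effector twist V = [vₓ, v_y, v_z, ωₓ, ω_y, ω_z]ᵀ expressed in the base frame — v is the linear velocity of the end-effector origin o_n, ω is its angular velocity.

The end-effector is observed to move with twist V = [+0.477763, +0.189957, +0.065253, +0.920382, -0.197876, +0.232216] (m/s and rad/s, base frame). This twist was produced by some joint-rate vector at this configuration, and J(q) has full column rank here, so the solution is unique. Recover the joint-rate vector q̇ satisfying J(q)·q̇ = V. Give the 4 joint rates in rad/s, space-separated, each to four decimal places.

0.2770 -0.5150 -0.1750 -0.6420

o_n = [0.2677, -0.0079, -0.5796]
J₁: ẑ×o_n = [0.0079, 0.2677, -0.0000], ω = ẑ
J2: z=[-0.5736, 0.8192, 0.0000] o=[-0.0983, -0.0688, 0.1900] → [-0.6304, -0.4414, -0.3348, -0.5736, 0.8192, 0.0000]
J3: z=[-0.5736, 0.8192, 0.0000] o=[0.1978, 0.1385, -0.1976] → [-0.3129, -0.2191, 0.0267, -0.5736, 0.8192, 0.0000]
J4: z=[-0.8172, -0.5722, 0.0698] o=[0.1601, 0.1121, -0.8560] → [-0.1498, 0.2334, 0.1596, -0.8172, -0.5722, 0.0698]
q̇ = J⁺·V = [0.2770, -0.5150, -0.1750, -0.6420]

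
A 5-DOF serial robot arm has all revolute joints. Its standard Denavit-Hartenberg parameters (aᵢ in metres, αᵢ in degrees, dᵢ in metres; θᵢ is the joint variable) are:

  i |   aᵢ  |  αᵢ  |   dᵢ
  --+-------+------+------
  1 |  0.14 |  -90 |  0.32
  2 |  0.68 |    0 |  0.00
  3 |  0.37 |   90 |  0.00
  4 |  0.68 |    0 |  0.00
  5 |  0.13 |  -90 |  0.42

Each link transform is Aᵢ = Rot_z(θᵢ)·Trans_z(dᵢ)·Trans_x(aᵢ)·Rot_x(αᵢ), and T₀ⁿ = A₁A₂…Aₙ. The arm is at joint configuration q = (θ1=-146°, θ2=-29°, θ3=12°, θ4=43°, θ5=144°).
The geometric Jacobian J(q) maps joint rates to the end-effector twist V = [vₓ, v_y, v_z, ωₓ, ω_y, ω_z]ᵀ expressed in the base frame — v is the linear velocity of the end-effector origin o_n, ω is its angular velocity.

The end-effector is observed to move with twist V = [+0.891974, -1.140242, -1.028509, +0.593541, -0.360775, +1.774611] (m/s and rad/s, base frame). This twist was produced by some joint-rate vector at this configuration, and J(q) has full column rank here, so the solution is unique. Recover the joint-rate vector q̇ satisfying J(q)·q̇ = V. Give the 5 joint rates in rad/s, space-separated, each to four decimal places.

0.8250 0.8960 -0.2650 0.9750 0.0180

o_n = [-0.8422, -1.1083, 1.2672]
J₁: ẑ×o_n = [1.1083, -0.8422, 0.0000], ω = ẑ
J2: z=[0.5592, -0.8290, 0.0000] o=[-0.1161, -0.0783, 0.3200] → [-0.7852, -0.5297, -1.1780, 0.5592, -0.8290, 0.0000]
J3: z=[0.5592, -0.8290, 0.0000] o=[-0.6091, -0.4109, 0.6497] → [-0.5119, -0.3453, -0.5832, 0.5592, -0.8290, 0.0000]
J4: z=[0.2424, 0.1635, 0.9563] o=[-0.9025, -0.6087, 0.7578] → [0.5611, -0.0658, -0.1310, 0.2424, 0.1635, 0.9563]
J5: z=[0.2424, 0.1635, 0.9563] o=[-1.0374, -1.2591, 0.9033] → [-0.0847, 0.0985, 0.0046, 0.2424, 0.1635, 0.9563]
q̇ = J⁺·V = [0.8250, 0.8960, -0.2650, 0.9750, 0.0180]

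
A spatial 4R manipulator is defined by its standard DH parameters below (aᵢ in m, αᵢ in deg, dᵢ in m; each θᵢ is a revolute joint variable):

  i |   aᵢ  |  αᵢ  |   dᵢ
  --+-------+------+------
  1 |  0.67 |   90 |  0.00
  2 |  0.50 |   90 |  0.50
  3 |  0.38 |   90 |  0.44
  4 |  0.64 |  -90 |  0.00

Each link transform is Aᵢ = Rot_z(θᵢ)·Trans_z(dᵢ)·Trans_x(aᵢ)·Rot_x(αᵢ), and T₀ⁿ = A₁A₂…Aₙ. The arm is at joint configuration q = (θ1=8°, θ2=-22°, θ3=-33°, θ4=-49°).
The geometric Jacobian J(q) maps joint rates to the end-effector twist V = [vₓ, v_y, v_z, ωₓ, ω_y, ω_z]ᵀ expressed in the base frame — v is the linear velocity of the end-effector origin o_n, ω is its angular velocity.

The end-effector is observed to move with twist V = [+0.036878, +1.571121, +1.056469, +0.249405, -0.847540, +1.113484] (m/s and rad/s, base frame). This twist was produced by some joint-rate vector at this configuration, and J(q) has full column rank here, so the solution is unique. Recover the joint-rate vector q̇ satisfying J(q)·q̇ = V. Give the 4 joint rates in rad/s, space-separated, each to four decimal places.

0.7040 0.9260 -0.4280 0.0620

o_n = [1.7634, 0.1828, -0.3987]
J₁: ẑ×o_n = [-0.1828, 1.7634, 0.0000], ω = ẑ
J2: z=[0.1392, -0.9903, 0.0000] o=[0.6635, 0.0932, 0.0000] → [0.3948, 0.0555, 1.1017, 0.1392, -0.9903, 0.0000]
J3: z=[-0.3710, -0.0521, -0.9272] o=[1.1921, -0.3374, -0.1873] → [0.4934, -0.6081, -0.1632, -0.3710, -0.0521, -0.9272]
J4: z=[-0.6168, 0.7602, 0.2040] o=[1.2927, -0.1142, -0.7146] → [0.1796, 0.2909, -0.5411, -0.6168, 0.7602, 0.2040]
q̇ = J⁺·V = [0.7040, 0.9260, -0.4280, 0.0620]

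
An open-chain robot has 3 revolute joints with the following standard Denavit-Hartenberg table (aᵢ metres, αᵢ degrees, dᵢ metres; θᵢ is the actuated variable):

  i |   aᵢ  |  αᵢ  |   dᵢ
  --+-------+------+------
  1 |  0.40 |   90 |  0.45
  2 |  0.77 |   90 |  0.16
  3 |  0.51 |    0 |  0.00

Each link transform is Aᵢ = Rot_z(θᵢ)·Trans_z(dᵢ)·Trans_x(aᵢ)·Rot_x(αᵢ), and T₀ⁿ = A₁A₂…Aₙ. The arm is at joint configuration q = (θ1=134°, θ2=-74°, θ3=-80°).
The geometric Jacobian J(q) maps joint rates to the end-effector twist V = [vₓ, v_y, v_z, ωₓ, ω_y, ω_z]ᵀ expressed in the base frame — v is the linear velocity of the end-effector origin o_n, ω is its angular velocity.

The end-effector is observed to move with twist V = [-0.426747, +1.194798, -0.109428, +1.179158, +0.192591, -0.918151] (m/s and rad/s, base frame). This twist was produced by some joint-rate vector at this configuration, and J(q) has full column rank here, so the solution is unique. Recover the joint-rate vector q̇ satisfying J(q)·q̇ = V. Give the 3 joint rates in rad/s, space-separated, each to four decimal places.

-0.7230 0.9820 0.7080

o_n = [-0.6885, 0.2202, -0.3753]
J₁: ẑ×o_n = [-0.2202, -0.6885, 0.0000], ω = ẑ
J2: z=[0.7193, 0.6947, 0.0000] o=[-0.2779, 0.2877, 0.4500] → [-0.5733, 0.5937, 0.2367, 0.7193, 0.6947, 0.0000]
J3: z=[0.6677, -0.6915, -0.2756] o=[-0.3102, 0.5516, -0.2902] → [-0.0325, 0.1611, -0.4828, 0.6677, -0.6915, -0.2756]
q̇ = J⁺·V = [-0.7230, 0.9820, 0.7080]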